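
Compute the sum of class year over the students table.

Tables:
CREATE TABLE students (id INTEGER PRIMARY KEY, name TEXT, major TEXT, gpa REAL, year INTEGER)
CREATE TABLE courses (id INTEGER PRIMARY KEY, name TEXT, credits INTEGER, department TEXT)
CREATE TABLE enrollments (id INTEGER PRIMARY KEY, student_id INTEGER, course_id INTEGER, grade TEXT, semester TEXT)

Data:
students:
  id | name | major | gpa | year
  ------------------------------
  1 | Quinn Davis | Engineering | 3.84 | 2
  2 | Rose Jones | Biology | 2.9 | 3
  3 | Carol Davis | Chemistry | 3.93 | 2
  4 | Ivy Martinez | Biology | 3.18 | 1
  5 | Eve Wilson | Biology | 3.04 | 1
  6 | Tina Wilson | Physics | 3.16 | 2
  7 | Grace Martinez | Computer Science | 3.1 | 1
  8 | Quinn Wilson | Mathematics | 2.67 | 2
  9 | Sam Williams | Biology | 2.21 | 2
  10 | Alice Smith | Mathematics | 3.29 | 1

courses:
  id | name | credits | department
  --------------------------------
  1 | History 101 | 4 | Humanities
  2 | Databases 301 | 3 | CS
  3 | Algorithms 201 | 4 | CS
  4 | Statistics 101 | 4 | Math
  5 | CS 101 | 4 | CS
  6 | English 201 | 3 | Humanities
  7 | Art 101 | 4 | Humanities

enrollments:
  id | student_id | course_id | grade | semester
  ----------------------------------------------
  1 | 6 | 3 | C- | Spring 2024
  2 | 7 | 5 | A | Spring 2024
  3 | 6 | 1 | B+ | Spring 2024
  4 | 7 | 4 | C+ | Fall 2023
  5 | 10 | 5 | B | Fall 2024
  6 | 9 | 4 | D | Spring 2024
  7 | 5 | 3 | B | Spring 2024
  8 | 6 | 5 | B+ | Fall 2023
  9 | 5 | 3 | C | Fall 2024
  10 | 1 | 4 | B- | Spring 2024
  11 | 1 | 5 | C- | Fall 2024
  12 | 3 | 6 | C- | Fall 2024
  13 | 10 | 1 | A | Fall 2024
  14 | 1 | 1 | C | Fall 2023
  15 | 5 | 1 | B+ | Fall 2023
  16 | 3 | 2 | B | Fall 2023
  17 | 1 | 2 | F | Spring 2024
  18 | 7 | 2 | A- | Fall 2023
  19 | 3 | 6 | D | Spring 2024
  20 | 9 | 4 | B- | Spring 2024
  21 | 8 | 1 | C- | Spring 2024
SELECT SUM(year) FROM students

Execution result:
17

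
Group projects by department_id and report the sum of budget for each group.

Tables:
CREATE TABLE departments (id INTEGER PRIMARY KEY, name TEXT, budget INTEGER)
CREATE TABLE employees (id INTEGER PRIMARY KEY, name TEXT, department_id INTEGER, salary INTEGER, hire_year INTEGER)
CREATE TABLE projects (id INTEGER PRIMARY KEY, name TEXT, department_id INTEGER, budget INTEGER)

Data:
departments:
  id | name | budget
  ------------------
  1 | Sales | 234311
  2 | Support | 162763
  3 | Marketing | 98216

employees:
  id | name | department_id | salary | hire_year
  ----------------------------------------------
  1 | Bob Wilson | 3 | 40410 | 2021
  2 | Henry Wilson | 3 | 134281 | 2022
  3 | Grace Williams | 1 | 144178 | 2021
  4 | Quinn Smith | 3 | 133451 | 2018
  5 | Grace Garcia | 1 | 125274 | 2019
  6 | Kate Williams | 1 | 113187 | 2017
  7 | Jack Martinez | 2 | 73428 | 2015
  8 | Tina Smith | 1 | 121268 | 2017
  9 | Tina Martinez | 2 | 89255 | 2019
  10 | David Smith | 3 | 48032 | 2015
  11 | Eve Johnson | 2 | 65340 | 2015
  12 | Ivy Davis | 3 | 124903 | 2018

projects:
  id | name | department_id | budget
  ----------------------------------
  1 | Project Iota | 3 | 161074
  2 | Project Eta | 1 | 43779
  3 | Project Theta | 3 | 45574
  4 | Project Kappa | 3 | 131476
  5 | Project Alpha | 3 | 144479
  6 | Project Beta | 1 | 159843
SELECT department_id, SUM(budget) AS sum_budget FROM projects GROUP BY department_id

Execution result:
department_id | sum_budget
1 | 203622
3 | 482603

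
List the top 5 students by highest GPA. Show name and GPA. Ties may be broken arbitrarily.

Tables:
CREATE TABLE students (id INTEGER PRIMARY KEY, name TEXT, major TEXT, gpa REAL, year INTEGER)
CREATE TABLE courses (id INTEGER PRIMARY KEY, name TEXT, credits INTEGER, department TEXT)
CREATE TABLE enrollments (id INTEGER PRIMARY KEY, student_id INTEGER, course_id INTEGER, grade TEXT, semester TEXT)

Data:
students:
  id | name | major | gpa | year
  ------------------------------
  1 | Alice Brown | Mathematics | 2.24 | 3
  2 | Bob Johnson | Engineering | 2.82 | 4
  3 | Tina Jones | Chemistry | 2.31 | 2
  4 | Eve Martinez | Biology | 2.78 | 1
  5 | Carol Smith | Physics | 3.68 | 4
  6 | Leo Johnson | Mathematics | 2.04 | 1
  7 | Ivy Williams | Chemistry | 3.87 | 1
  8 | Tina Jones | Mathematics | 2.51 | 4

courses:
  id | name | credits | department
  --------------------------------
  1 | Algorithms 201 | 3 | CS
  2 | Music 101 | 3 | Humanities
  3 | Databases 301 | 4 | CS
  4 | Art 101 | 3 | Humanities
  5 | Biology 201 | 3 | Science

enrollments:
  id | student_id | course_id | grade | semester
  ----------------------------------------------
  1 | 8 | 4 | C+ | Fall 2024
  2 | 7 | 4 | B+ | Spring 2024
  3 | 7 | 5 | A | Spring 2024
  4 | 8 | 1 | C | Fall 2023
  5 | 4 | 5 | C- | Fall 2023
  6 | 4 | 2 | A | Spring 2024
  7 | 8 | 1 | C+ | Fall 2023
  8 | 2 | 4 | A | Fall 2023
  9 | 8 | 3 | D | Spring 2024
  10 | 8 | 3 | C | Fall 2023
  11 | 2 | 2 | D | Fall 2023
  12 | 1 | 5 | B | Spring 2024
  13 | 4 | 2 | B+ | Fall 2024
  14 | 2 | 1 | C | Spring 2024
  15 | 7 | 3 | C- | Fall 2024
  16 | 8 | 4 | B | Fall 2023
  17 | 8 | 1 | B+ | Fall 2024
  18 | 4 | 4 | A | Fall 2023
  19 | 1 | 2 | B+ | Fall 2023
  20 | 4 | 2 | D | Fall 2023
SELECT name, gpa FROM students ORDER BY gpa DESC LIMIT 5

Execution result:
name | gpa
Ivy Williams | 3.87
Carol Smith | 3.68
Bob Johnson | 2.82
Eve Martinez | 2.78
Tina Jones | 2.51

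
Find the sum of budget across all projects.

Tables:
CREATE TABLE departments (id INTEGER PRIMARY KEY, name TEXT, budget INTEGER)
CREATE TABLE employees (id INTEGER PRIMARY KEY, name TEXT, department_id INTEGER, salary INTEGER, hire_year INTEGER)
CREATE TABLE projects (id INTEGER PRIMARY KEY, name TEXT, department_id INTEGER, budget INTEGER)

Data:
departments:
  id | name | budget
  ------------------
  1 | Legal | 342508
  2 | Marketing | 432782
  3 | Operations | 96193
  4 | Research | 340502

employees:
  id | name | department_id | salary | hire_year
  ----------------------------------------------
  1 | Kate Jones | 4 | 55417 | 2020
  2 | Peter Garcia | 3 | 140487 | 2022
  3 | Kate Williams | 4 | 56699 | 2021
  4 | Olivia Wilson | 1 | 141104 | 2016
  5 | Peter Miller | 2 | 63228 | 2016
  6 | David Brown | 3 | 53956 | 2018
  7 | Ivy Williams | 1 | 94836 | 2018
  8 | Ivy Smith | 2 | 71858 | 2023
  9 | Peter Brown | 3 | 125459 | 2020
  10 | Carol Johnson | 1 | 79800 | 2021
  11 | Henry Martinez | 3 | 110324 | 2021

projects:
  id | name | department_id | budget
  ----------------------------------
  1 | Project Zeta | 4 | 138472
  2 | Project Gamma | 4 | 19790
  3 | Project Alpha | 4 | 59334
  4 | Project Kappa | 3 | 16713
SELECT SUM(budget) FROM projects

Execution result:
234309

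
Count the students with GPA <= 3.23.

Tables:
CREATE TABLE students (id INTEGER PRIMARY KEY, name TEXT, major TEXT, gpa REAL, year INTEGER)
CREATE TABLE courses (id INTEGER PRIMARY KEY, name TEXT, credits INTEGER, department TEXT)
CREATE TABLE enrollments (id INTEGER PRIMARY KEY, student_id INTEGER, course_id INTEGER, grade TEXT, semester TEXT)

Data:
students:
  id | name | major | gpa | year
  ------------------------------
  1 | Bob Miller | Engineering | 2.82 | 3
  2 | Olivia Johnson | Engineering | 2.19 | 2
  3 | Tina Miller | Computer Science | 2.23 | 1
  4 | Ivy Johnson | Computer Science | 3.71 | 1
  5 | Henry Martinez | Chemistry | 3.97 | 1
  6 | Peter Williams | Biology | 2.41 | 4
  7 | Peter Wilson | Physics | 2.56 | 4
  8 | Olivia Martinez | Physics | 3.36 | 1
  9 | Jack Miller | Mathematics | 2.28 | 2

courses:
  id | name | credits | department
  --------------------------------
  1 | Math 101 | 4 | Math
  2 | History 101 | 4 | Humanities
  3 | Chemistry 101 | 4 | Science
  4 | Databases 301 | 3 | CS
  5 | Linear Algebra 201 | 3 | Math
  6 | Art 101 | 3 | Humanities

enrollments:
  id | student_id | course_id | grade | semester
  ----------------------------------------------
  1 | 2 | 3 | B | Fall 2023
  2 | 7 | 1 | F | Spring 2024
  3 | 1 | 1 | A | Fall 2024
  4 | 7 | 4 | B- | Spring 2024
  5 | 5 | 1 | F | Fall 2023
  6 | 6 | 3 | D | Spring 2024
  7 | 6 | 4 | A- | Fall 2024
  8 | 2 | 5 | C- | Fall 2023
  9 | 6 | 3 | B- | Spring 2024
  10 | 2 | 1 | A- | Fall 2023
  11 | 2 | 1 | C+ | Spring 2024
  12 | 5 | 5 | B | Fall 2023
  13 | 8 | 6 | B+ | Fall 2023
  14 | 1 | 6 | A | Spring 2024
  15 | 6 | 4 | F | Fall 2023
SELECT COUNT(*) FROM students WHERE gpa <= 3.23

Execution result:
6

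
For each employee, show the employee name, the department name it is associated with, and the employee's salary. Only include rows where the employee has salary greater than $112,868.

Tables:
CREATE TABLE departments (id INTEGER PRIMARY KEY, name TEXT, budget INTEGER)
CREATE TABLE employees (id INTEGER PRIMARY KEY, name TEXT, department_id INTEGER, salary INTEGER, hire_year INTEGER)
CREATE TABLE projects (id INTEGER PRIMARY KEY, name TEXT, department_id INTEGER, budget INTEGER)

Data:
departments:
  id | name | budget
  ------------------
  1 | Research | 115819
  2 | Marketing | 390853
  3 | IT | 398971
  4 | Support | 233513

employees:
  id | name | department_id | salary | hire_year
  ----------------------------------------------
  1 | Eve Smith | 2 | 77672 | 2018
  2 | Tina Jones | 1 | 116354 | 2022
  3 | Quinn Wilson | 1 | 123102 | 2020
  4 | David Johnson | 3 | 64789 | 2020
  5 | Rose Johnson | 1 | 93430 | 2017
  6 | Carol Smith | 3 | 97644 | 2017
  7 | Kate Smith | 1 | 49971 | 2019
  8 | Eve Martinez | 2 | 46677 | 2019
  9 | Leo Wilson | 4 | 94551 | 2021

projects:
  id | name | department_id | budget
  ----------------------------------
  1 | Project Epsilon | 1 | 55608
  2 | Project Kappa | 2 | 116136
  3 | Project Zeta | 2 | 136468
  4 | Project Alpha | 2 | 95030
SELECT c.name, p.name AS department, c.salary FROM employees c JOIN departments p ON c.department_id = p.id WHERE c.salary > 112868

Execution result:
name | department | salary
Tina Jones | Research | 116354
Quinn Wilson | Research | 123102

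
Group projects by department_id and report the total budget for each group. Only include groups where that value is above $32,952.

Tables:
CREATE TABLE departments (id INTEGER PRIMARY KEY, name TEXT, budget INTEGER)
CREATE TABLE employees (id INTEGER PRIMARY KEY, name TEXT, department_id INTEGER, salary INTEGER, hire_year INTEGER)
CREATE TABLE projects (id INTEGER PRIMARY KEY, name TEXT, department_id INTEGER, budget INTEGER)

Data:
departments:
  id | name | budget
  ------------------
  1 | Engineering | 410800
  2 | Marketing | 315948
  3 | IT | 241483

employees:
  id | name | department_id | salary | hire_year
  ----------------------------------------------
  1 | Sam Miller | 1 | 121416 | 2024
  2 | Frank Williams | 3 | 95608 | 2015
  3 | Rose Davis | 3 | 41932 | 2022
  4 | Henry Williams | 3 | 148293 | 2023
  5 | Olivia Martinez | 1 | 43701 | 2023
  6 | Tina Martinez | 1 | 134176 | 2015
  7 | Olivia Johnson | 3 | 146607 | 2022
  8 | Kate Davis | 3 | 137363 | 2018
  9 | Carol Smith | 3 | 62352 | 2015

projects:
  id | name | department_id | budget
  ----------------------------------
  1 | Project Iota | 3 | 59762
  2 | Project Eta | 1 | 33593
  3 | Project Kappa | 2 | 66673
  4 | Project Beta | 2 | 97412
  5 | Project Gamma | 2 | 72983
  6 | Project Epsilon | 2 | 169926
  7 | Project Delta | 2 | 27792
SELECT department_id, SUM(budget) AS sum_budget FROM projects GROUP BY department_id HAVING SUM(budget) > 32952

Execution result:
department_id | sum_budget
1 | 33593
2 | 434786
3 | 59762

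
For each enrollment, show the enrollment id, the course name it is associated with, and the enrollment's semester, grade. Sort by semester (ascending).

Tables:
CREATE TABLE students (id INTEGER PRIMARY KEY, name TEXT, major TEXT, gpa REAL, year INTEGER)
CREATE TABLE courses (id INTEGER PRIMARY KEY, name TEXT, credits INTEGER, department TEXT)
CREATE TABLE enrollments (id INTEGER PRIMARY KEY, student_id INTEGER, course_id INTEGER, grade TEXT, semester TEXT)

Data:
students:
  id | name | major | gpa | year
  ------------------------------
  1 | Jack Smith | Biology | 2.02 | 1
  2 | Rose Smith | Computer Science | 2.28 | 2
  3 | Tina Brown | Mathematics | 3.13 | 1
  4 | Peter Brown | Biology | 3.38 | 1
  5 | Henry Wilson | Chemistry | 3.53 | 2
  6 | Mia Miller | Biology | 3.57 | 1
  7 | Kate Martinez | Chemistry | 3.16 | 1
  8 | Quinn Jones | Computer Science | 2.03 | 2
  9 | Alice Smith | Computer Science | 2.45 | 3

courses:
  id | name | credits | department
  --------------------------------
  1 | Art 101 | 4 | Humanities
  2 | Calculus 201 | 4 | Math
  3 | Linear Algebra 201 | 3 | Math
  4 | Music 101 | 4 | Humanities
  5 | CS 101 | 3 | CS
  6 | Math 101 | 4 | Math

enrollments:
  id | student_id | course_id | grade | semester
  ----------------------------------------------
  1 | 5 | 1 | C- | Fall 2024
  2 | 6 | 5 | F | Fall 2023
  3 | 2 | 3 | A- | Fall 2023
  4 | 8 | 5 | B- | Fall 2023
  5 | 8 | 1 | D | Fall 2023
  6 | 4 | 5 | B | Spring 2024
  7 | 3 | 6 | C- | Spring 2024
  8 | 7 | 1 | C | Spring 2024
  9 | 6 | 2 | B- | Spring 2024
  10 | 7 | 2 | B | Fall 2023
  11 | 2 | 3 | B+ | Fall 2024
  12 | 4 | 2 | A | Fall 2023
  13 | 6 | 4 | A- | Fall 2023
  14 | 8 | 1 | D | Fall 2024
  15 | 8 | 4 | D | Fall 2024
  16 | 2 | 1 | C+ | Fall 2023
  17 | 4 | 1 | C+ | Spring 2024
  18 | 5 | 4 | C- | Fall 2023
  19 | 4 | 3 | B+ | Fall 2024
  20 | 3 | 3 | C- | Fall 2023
SELECT c.id, p.name AS course, c.semester, c.grade FROM enrollments c JOIN courses p ON c.course_id = p.id ORDER BY c.semester ASC

Execution result:
id | course | semester | grade
2 | CS 101 | Fall 2023 | F
3 | Linear Algebra 201 | Fall 2023 | A-
4 | CS 101 | Fall 2023 | B-
5 | Art 101 | Fall 2023 | D
10 | Calculus 201 | Fall 2023 | B
12 | Calculus 201 | Fall 2023 | A
13 | Music 101 | Fall 2023 | A-
16 | Art 101 | Fall 2023 | C+
18 | Music 101 | Fall 2023 | C-
20 | Linear Algebra 201 | Fall 2023 | C-
1 | Art 101 | Fall 2024 | C-
11 | Linear Algebra 201 | Fall 2024 | B+
14 | Art 101 | Fall 2024 | D
15 | Music 101 | Fall 2024 | D
19 | Linear Algebra 201 | Fall 2024 | B+
6 | CS 101 | Spring 2024 | B
7 | Math 101 | Spring 2024 | C-
8 | Art 101 | Spring 2024 | C
9 | Calculus 201 | Spring 2024 | B-
17 | Art 101 | Spring 2024 | C+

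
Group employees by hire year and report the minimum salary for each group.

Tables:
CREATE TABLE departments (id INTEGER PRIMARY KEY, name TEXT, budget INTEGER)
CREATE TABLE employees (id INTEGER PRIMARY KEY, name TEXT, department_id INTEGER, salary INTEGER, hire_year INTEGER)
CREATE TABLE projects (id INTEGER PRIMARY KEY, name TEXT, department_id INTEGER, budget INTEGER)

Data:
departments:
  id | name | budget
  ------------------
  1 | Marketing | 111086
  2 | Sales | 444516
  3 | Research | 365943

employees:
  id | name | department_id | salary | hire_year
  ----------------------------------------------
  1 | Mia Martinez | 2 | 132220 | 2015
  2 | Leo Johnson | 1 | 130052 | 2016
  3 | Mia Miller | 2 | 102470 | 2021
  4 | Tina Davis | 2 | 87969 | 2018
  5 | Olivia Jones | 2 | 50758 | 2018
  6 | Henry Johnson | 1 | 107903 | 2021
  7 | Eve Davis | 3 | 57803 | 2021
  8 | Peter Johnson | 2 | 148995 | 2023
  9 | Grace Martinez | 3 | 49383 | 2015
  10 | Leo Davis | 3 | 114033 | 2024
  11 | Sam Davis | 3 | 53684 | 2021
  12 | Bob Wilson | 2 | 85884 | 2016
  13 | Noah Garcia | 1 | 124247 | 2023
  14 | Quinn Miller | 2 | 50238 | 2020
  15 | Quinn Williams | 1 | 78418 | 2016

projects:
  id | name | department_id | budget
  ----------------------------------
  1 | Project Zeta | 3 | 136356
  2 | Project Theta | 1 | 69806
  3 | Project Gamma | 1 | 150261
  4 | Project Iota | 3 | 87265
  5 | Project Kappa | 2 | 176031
SELECT hire_year, MIN(salary) AS min_salary FROM employees GROUP BY hire_year

Execution result:
hire_year | min_salary
2015 | 49383
2016 | 78418
2018 | 50758
2020 | 50238
2021 | 53684
2023 | 124247
2024 | 114033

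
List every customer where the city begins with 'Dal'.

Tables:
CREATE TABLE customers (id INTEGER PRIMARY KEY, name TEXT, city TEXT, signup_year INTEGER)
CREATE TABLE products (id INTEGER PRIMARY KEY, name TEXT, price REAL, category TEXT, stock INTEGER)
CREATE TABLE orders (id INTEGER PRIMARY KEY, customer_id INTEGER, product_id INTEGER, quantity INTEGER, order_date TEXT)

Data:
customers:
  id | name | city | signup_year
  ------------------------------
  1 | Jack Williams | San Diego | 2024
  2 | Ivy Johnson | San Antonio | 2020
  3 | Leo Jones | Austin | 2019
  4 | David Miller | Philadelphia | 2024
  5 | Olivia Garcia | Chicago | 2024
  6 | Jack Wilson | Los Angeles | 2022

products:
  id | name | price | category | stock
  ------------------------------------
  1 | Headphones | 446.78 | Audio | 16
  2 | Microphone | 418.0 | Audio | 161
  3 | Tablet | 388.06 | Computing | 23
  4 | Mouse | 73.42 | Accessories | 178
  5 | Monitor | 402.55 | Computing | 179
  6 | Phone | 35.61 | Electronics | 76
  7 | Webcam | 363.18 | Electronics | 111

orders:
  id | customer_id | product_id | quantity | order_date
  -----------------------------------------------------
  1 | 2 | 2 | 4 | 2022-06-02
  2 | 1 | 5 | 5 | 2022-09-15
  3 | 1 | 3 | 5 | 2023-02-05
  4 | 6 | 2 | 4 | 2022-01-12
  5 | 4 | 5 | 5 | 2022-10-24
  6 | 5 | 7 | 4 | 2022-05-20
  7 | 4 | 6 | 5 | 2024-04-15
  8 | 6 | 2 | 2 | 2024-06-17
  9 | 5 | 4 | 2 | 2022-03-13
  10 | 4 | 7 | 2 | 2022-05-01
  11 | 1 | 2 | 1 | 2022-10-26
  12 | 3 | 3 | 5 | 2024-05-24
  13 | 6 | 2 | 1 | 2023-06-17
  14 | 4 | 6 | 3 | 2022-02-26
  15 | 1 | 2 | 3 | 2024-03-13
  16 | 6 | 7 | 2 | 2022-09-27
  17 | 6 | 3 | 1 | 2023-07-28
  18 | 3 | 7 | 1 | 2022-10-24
SELECT name, city FROM customers WHERE city LIKE 'Dal%'

Execution result:
(no rows)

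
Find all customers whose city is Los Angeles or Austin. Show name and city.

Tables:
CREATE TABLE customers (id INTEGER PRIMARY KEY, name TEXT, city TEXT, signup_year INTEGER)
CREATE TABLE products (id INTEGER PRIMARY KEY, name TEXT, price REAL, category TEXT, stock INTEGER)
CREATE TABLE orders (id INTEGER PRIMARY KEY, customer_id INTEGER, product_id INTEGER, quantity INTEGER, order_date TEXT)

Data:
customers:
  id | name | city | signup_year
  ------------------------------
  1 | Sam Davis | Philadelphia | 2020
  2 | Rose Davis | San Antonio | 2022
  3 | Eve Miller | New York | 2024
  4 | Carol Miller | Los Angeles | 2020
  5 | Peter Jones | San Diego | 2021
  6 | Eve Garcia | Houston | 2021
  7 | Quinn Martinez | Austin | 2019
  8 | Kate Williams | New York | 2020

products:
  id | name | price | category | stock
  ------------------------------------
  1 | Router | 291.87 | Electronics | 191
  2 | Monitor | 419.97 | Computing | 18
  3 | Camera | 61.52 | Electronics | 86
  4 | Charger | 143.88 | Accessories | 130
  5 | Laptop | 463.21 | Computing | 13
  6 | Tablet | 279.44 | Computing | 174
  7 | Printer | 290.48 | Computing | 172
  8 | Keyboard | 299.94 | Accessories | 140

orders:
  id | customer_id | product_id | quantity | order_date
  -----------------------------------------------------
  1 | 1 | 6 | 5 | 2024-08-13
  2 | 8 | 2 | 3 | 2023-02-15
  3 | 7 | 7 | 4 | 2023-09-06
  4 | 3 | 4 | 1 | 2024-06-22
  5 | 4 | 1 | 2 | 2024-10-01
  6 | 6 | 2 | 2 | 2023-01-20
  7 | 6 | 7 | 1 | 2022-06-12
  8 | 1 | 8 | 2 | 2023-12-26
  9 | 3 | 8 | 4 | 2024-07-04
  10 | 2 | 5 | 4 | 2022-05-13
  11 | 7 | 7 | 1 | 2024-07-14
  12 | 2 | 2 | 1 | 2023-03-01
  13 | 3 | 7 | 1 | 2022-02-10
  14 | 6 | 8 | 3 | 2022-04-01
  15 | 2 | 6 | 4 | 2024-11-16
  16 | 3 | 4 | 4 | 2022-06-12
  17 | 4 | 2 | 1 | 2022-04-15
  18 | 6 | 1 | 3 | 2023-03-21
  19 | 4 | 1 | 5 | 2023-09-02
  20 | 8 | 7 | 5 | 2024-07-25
SELECT name, city FROM customers WHERE city IN ('Los Angeles', 'Austin')

Execution result:
name | city
Carol Miller | Los Angeles
Quinn Martinez | Austin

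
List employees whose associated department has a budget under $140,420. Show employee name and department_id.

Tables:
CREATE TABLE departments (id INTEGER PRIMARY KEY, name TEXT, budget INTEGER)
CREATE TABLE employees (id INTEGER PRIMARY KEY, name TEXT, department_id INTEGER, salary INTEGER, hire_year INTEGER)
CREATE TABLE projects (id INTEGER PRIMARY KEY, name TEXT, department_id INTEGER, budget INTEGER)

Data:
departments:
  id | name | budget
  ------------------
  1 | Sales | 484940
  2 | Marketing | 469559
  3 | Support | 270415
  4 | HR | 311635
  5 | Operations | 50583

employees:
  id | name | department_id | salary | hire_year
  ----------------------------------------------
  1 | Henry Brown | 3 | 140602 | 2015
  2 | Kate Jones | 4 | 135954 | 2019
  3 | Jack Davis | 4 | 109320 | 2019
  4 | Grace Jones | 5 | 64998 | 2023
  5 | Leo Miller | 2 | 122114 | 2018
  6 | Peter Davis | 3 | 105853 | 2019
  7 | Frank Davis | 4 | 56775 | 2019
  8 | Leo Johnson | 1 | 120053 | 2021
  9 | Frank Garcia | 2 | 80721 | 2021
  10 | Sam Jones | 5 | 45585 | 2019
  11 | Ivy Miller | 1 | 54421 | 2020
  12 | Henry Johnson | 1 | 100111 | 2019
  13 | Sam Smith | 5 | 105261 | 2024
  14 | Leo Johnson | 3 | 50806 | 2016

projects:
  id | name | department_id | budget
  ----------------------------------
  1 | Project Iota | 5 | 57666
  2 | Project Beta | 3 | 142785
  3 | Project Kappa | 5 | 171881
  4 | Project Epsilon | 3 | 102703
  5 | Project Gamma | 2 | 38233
SELECT name, department_id FROM employees WHERE department_id IN (SELECT id FROM departments WHERE budget < 140420)

Execution result:
name | department_id
Grace Jones | 5
Sam Jones | 5
Sam Smith | 5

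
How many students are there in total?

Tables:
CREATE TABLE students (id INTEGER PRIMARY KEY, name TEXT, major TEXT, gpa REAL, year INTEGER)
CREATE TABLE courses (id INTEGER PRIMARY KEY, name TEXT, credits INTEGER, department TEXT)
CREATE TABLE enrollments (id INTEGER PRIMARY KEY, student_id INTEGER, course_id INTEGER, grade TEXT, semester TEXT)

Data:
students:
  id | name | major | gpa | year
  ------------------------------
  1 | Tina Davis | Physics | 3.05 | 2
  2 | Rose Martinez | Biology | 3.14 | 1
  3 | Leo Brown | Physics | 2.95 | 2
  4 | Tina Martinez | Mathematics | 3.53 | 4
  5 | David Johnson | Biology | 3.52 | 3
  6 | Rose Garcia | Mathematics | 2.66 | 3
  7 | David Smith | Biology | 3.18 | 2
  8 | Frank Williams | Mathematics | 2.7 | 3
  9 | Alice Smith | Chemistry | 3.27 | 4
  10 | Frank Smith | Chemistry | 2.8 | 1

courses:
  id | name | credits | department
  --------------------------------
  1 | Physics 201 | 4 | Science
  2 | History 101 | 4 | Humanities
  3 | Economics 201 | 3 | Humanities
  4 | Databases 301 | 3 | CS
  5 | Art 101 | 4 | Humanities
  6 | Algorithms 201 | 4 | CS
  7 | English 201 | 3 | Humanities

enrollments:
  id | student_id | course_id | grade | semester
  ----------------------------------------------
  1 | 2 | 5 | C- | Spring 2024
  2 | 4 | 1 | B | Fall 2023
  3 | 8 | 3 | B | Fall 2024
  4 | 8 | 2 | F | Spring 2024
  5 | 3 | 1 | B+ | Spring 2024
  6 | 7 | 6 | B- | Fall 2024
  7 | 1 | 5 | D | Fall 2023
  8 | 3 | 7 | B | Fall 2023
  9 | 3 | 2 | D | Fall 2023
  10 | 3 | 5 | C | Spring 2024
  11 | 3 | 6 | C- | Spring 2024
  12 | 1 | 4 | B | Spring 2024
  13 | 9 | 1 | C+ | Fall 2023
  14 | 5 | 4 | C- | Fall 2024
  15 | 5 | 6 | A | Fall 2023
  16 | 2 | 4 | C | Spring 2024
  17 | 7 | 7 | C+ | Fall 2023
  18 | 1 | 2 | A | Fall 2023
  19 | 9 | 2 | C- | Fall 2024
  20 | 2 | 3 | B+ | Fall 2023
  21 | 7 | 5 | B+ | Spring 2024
SELECT COUNT(*) FROM students

Execution result:
10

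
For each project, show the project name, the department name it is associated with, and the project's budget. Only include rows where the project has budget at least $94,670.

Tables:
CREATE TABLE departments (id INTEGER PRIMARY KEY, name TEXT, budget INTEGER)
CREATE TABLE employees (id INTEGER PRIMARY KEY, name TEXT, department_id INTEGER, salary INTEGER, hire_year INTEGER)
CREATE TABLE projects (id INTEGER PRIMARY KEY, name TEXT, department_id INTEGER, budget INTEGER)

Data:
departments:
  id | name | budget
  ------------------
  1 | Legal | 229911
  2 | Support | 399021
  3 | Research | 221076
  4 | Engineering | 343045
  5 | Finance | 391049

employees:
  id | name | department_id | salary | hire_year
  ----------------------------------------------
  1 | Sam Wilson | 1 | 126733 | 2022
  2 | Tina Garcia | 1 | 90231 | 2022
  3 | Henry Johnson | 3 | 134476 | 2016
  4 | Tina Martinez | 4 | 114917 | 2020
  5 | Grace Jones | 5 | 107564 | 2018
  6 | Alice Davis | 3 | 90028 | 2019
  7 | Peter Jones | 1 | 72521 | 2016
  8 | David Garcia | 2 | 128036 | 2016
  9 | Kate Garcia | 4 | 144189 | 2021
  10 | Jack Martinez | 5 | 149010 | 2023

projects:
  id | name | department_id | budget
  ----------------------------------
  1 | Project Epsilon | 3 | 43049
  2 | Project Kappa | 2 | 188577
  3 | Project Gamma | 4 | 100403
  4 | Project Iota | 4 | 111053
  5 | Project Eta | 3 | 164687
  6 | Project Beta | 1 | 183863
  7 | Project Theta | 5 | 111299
SELECT c.name, p.name AS department, c.budget FROM projects c JOIN departments p ON c.department_id = p.id WHERE c.budget >= 94670

Execution result:
name | department | budget
Project Kappa | Support | 188577
Project Gamma | Engineering | 100403
Project Iota | Engineering | 111053
Project Eta | Research | 164687
Project Beta | Legal | 183863
Project Theta | Finance | 111299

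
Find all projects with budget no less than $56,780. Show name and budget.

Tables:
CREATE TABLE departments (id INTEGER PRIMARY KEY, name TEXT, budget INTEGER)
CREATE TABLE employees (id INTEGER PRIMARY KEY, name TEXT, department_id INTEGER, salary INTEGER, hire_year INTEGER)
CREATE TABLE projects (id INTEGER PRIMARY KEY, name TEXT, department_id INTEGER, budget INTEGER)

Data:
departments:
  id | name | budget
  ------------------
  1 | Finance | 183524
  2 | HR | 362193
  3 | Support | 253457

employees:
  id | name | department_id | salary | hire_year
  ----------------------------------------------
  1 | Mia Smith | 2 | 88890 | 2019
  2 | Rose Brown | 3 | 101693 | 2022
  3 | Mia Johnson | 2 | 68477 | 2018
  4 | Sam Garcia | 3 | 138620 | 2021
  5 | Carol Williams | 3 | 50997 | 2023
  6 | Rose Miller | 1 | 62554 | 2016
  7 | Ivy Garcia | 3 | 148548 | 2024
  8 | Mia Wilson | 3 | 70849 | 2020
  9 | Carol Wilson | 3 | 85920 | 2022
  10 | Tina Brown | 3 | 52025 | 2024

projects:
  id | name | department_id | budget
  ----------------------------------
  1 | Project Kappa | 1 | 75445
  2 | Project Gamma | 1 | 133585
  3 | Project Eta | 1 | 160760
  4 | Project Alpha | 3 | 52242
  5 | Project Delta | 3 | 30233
SELECT name, budget FROM projects WHERE budget >= 56780

Execution result:
name | budget
Project Kappa | 75445
Project Gamma | 133585
Project Eta | 160760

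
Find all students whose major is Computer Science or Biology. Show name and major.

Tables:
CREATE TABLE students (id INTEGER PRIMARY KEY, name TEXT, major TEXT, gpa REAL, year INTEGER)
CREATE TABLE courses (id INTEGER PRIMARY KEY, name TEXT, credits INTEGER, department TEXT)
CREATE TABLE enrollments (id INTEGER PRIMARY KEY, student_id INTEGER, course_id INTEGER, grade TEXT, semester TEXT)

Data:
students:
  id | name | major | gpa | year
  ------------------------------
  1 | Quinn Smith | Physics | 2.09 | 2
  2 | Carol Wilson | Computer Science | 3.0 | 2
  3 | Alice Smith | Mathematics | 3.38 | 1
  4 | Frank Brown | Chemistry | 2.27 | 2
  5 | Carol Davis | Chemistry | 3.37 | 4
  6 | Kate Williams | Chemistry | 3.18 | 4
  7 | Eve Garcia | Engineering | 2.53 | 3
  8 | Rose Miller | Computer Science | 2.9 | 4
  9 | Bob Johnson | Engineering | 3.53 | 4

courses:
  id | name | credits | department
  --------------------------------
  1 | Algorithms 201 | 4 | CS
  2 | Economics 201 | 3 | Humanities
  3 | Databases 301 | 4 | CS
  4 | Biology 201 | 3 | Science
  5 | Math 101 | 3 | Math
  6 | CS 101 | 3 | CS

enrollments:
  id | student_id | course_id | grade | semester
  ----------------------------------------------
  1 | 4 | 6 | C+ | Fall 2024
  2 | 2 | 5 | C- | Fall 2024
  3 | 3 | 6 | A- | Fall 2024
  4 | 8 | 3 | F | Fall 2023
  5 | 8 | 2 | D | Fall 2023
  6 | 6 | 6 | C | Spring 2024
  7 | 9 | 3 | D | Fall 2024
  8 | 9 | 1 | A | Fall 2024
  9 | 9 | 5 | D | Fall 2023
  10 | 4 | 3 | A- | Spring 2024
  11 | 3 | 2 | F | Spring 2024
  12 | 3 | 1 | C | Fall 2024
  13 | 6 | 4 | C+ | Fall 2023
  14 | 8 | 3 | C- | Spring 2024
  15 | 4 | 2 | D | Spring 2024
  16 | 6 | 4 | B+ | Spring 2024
SELECT name, major FROM students WHERE major IN ('Computer Science', 'Biology')

Execution result:
name | major
Carol Wilson | Computer Science
Rose Miller | Computer Science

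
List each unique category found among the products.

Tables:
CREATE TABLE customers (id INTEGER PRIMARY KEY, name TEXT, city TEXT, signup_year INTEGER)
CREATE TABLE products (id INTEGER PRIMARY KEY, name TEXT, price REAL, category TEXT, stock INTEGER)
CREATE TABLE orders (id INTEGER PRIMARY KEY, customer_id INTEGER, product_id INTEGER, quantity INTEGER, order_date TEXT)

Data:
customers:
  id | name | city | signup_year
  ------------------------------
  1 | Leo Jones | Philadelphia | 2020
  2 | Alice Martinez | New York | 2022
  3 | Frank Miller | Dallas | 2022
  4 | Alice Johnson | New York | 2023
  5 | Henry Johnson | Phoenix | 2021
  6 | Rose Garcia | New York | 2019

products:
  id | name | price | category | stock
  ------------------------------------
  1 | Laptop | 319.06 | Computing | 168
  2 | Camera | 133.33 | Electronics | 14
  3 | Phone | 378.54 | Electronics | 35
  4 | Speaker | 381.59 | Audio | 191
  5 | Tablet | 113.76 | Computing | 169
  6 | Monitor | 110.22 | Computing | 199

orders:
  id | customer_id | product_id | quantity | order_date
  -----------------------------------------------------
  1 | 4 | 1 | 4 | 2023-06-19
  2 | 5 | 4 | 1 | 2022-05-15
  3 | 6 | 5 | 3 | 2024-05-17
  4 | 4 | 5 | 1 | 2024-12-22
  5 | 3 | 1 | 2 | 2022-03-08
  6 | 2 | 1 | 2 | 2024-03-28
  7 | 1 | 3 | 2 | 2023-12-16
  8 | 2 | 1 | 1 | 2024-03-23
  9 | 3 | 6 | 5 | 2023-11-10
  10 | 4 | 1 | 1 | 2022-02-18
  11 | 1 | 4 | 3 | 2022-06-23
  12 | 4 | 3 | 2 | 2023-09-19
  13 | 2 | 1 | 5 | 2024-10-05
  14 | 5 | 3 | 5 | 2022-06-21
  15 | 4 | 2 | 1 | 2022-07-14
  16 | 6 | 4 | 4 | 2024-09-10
SELECT DISTINCT category FROM products

Execution result:
category
Computing
Electronics
Audio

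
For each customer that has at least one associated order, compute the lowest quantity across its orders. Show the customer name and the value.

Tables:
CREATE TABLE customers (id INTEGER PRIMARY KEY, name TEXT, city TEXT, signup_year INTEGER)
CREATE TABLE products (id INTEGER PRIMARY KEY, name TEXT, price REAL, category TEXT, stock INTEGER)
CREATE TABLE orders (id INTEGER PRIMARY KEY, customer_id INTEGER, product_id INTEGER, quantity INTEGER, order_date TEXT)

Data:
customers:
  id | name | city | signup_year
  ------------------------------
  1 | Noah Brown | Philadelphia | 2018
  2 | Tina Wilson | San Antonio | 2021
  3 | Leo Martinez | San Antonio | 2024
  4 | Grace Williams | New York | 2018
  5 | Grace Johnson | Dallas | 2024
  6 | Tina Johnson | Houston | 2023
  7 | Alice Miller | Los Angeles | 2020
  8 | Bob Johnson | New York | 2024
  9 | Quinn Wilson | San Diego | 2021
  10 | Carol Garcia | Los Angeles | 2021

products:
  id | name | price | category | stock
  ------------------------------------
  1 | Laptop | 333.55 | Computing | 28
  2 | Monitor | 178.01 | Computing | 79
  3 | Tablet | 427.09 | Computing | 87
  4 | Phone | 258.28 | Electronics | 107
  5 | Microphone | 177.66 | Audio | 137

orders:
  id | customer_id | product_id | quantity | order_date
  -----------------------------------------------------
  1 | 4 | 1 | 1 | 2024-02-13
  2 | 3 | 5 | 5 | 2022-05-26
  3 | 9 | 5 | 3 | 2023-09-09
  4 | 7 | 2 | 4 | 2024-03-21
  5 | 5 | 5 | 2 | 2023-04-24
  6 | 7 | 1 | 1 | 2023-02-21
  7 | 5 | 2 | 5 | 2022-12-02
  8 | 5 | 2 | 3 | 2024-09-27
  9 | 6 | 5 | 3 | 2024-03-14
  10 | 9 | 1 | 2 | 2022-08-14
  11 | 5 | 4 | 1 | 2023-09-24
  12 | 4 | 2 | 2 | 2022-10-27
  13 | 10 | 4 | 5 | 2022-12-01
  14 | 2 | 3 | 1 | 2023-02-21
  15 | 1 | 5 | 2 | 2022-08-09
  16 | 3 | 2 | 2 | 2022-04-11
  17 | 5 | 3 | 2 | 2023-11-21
SELECT p.name, MIN(c.quantity) AS min_quantity FROM orders c JOIN customers p ON c.customer_id = p.id GROUP BY p.id, p.name

Execution result:
name | min_quantity
Noah Brown | 2
Tina Wilson | 1
Leo Martinez | 2
Grace Williams | 1
Grace Johnson | 1
Tina Johnson | 3
Alice Miller | 1
Quinn Wilson | 2
Carol Garcia | 5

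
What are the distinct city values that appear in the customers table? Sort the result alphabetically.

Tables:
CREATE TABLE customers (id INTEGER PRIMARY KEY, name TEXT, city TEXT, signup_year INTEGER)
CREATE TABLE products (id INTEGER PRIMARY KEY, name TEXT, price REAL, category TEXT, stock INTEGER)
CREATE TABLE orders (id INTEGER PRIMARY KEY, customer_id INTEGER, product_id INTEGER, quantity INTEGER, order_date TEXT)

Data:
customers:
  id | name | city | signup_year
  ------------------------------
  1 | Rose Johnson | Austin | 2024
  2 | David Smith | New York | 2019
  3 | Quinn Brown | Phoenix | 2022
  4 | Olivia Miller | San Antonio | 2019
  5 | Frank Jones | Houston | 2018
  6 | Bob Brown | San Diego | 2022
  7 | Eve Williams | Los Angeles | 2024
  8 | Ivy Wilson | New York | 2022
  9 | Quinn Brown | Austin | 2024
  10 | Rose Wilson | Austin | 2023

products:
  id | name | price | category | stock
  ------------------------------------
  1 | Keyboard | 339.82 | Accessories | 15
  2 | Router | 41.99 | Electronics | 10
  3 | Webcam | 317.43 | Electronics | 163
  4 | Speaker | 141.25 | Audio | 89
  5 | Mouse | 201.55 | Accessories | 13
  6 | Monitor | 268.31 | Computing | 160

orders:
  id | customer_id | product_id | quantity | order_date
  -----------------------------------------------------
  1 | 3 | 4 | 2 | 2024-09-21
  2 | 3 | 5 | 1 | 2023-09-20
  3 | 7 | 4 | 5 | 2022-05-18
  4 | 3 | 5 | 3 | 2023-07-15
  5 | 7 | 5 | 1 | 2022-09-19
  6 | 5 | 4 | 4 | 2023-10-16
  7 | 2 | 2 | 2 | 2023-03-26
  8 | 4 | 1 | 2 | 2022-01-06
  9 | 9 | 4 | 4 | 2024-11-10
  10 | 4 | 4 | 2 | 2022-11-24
SELECT DISTINCT city FROM customers ORDER BY city

Execution result:
city
Austin
Houston
Los Angeles
New York
Phoenix
San Antonio
San Diego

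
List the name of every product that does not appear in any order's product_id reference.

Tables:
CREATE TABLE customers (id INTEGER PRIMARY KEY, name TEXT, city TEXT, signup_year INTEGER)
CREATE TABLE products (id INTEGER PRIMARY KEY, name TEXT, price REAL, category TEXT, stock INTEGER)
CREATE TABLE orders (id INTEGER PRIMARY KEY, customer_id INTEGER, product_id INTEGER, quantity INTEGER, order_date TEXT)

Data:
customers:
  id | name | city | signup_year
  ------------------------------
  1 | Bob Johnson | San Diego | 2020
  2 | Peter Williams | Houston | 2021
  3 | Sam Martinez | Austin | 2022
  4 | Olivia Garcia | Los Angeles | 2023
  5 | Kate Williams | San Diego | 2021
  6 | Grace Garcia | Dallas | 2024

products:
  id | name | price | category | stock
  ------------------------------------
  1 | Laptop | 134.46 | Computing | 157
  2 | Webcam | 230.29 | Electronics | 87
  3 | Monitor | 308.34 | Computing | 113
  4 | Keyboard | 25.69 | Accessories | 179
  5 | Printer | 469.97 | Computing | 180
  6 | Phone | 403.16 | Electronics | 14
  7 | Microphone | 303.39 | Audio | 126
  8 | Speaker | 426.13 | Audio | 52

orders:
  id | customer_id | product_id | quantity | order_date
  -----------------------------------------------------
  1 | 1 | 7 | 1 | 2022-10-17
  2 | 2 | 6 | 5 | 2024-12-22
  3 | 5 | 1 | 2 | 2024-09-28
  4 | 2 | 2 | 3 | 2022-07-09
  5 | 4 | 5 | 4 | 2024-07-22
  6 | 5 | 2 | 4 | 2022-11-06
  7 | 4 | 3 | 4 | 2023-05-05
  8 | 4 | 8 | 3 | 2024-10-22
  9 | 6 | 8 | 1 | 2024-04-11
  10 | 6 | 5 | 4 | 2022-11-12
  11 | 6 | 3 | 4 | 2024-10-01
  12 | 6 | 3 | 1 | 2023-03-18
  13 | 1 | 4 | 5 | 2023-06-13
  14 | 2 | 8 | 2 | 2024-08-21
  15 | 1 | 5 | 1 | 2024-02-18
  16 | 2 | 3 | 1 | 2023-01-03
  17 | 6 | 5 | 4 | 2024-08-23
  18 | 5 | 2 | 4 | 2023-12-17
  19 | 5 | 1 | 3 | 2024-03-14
SELECT p.name FROM products p LEFT JOIN orders c ON c.product_id = p.id WHERE c.id IS NULL

Execution result:
(no rows)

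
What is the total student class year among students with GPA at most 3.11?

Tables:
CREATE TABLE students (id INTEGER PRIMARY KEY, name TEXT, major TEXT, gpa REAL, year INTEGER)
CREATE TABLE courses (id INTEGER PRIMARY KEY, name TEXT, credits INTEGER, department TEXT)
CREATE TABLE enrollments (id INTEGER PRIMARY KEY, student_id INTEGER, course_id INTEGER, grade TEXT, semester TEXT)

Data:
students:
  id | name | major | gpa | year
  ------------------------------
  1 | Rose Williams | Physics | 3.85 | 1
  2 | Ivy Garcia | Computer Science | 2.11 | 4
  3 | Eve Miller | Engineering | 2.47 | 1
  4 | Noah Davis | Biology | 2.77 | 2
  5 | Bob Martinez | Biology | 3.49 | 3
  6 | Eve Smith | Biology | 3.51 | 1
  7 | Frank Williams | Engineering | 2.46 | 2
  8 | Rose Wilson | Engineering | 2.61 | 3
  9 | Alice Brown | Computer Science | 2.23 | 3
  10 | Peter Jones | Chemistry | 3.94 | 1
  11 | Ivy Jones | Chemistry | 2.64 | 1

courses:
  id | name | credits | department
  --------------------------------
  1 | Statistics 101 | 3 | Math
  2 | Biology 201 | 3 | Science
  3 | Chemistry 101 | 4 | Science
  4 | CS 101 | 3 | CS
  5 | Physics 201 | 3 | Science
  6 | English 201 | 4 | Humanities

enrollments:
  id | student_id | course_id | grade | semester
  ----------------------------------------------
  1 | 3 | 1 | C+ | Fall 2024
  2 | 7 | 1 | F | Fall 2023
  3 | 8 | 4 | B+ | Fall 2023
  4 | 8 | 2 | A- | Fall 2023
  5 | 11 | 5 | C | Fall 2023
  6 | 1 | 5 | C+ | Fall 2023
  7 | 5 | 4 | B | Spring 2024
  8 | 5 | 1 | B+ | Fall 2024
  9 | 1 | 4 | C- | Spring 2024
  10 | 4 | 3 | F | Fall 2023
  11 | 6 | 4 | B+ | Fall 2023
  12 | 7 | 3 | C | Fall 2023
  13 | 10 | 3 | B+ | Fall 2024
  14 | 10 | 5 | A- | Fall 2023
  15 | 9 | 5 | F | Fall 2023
SELECT SUM(year) FROM students WHERE gpa <= 3.11

Execution result:
16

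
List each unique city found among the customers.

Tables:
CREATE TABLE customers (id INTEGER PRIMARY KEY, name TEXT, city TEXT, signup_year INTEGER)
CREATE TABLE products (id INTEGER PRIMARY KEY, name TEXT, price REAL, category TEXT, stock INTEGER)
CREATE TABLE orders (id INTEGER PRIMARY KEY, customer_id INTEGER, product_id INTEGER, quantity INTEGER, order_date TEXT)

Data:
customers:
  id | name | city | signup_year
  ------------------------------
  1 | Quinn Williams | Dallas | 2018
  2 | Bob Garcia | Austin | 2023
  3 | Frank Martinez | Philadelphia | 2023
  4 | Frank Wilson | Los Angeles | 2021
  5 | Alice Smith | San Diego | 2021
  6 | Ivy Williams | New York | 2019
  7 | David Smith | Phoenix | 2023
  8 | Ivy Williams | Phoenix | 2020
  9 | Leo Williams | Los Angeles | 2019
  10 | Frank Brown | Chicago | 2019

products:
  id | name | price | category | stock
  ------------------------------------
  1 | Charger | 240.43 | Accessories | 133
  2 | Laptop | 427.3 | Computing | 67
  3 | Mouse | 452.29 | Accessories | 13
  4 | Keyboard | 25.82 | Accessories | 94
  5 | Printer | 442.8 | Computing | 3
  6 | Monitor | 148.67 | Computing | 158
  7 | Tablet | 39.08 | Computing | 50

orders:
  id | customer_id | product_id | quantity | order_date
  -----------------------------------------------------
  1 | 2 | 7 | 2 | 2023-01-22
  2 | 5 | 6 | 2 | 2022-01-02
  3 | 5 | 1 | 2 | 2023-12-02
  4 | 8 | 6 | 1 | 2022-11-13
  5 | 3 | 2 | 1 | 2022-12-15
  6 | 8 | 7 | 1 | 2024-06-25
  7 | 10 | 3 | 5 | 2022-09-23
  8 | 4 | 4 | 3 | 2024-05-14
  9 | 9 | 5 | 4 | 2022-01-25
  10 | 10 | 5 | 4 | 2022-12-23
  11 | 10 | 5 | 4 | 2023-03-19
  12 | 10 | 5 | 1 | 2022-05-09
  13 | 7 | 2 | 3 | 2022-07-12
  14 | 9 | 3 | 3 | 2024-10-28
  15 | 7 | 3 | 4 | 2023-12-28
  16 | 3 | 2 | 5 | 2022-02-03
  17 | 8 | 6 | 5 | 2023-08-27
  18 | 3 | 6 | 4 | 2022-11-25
SELECT DISTINCT city FROM customers

Execution result:
city
Dallas
Austin
Philadelphia
Los Angeles
San Diego
New York
Phoenix
Chicago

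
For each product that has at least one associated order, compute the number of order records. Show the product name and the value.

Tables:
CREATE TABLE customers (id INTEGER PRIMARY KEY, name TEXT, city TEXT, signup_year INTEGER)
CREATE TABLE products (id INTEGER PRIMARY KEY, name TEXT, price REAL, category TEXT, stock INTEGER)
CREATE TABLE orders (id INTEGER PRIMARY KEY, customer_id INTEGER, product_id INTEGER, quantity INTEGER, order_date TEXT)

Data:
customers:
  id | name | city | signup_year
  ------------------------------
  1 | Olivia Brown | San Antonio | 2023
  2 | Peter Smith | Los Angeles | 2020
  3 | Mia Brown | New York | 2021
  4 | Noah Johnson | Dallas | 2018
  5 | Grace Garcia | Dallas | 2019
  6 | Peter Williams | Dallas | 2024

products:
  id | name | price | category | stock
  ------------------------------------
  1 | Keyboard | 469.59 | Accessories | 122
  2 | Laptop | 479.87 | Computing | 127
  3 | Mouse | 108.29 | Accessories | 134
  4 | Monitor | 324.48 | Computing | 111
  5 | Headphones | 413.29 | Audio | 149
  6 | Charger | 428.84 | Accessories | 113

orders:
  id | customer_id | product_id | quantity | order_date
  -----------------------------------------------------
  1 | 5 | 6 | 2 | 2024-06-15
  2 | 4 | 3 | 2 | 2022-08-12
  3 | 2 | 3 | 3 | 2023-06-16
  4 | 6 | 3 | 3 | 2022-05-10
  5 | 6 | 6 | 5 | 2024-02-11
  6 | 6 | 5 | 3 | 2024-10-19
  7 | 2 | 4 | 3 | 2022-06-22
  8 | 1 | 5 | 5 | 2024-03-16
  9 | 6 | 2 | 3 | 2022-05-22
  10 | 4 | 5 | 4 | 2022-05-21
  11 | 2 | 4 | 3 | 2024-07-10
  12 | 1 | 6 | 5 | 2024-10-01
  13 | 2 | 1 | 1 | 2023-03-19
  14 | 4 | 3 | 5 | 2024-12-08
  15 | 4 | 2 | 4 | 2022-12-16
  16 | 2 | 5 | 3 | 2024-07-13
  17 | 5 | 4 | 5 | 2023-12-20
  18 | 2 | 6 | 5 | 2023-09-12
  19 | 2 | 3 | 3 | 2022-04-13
SELECT p.name, COUNT(*) AS n FROM orders c JOIN products p ON c.product_id = p.id GROUP BY p.id, p.name

Execution result:
name | n
Keyboard | 1
Laptop | 2
Mouse | 5
Monitor | 3
Headphones | 4
Charger | 4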